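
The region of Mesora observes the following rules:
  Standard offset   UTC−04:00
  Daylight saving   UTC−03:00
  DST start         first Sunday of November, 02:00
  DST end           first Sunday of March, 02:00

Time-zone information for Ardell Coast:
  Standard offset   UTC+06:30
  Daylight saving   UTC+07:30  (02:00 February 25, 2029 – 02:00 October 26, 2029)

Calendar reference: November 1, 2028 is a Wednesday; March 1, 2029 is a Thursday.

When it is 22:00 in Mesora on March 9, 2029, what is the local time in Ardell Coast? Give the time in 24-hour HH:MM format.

1 November 2028 is a Wednesday, so the first Sunday is November 5.
1 March 2029 is a Thursday, so the first Sunday is March 4.
March 9, 2029 does not fall between 5 November 2028 and 4 March 2029, so daylight saving is not in effect and Mesora is at UTC−04:00.
22:00 Mesora + 4h = 02:00 UTC (rolling into the next day, 10 March 2029).
At the standard offset (UTC+06:30), 02:00 UTC + 6h30m = 08:30 Ardell Coast standard time.
The standard-time date in Ardell Coast, March 10, 2029, falls between 25 February and 26 October, so daylight saving is in effect and Ardell Coast is at UTC+07:30.
02:00 UTC + 7h30m = 09:30 Ardell Coast.

09:30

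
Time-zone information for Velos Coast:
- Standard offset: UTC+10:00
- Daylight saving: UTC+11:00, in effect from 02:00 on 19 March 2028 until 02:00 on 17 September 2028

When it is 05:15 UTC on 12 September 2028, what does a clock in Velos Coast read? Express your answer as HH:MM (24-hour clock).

16:15

At the standard offset (UTC+10:00), 05:15 UTC + 10h = 15:15 Velos Coast standard time.
The standard-time date in Velos Coast, 12 September 2028, lies within the daylight-saving period (19 March – 17 September), so Velos Coast is on daylight time, UTC+11:00.
05:15 UTC + 11h = 16:15 local.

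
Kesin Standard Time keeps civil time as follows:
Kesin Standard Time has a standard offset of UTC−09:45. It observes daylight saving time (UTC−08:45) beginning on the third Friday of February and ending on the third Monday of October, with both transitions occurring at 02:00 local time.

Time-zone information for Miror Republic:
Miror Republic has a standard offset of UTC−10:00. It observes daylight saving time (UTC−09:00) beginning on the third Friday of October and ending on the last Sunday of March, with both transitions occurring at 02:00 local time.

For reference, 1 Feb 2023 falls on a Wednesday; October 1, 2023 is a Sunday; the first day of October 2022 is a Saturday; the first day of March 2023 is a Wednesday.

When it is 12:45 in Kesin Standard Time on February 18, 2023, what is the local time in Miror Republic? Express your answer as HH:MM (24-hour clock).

1 February 2023 is a Wednesday, so the first Friday is February 3 and the third is February 17.
1 October 2023 is a Sunday, so the first Monday is October 2 and the third is October 16.
February 18, 2023 falls between 17 February and 16 October, so daylight saving is in effect and Kesin Standard Time is at UTC−08:45.
12:45 Kesin Standard Time + 8h45m = 21:30 UTC.
1 October 2022 is a Saturday, so the first Friday is October 7 and the third is October 21.
1 March 2023 is a Wednesday, so Sundays fall on 5, 12, 19, 26; the last is March 26.
At the standard offset (UTC−10:00), 21:30 UTC − 10h = 11:30 Miror Republic standard time.
The standard-time date in Miror Republic, February 18, 2023, falls between 21 October 2022 and 26 March 2023, so daylight saving is in effect and Miror Republic is at UTC−09:00.
21:30 UTC − 9h = 12:30 Miror Republic.

12:30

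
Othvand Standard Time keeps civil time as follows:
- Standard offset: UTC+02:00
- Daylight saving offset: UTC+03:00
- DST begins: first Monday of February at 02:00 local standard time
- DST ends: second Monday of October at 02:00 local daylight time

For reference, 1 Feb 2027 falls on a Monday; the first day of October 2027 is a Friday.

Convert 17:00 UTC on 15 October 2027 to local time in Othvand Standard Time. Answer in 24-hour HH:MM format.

1 February 2027 is a Monday, so the first Monday is February 1.
1 October 2027 is a Friday, so the first Monday is October 4 and the second is October 11.
At the standard offset (UTC+02:00), 17:00 UTC + 2h = 19:00 Othvand Standard Time standard time.
The standard-time date in Othvand Standard Time, 15 October 2027, is outside the daylight-saving period (1 February – 11 October), so Othvand Standard Time is on standard time, UTC+02:00.
17:00 UTC + 2h = 19:00 local.

19:00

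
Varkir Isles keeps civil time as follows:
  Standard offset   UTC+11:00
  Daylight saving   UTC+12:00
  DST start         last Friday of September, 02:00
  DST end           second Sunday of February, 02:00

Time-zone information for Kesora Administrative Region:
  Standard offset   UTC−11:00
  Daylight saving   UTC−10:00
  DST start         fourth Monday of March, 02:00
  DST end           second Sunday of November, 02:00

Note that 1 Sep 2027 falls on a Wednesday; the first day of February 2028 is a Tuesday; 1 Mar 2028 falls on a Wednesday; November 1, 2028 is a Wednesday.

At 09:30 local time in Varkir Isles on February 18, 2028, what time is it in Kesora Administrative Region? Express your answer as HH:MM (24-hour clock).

1 September 2027 is a Wednesday, so Fridays fall on 3, 10, 17, 24; the last is September 24.
1 February 2028 is a Tuesday, so the first Sunday is February 6 and the second is February 13.
Daylight saving runs 24 September 2027 – 13 February 2028; February 18, 2028 is outside that window, so Varkir Isles is on standard time at UTC+11:00.
09:30 Varkir Isles − 11h = 22:30 UTC (rolling into the previous day, 17 February 2028).
1 March 2028 is a Wednesday, so the first Monday is March 6 and the fourth is March 27.
1 November 2028 is a Wednesday, so the first Sunday is November 5 and the second is November 12.
At the standard offset (UTC−11:00), 22:30 UTC − 11h = 11:30 Kesora Administrative Region standard time.
Daylight saving runs 27 March – 12 November; the standard-time date in Kesora Administrative Region, February 17, 2028, is outside that window, so Kesora Administrative Region is on standard time at UTC−11:00.
22:30 UTC − 11h = 11:30 Kesora Administrative Region.

11:30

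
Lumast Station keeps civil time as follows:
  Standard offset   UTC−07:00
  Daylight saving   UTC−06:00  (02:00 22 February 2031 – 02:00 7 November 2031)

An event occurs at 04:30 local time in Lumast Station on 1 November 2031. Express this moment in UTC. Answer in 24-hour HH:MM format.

10:30

1 November 2031 falls between 22 February and 7 November, so daylight saving is in effect and Lumast Station is at UTC−06:00.
04:30 local + 6h = 10:30 UTC.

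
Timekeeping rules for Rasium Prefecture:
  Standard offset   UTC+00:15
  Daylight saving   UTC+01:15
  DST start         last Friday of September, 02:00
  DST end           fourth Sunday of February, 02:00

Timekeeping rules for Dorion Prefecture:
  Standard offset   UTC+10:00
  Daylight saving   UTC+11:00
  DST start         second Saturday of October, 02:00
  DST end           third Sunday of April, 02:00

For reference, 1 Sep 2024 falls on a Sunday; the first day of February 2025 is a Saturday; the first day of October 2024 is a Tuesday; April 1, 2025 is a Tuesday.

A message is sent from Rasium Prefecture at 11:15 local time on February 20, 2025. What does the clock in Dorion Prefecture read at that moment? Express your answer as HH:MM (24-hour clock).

21:00

1 September 2024 is a Sunday, so Fridays fall on 6, 13, 20, 27; the last is September 27.
1 February 2025 is a Saturday, so the first Sunday is February 2 and the fourth is February 23.
February 20, 2025 lies within the daylight-saving period (27 September 2024 – 23 February 2025), so Rasium Prefecture is on daylight time, UTC+01:15.
11:15 Rasium Prefecture − 1h15m = 10:00 UTC.
1 October 2024 is a Tuesday, so the first Saturday is October 5 and the second is October 12.
1 April 2025 is a Tuesday, so the first Sunday is April 6 and the third is April 20.
At the standard offset (UTC+10:00), 10:00 UTC + 10h = 20:00 Dorion Prefecture standard time.
Daylight saving runs 12 October 2024 – 20 April 2025; the standard-time date in Dorion Prefecture, February 20, 2025, is inside that window, so Dorion Prefecture is at UTC+11:00.
10:00 UTC + 11h = 21:00 Dorion Prefecture.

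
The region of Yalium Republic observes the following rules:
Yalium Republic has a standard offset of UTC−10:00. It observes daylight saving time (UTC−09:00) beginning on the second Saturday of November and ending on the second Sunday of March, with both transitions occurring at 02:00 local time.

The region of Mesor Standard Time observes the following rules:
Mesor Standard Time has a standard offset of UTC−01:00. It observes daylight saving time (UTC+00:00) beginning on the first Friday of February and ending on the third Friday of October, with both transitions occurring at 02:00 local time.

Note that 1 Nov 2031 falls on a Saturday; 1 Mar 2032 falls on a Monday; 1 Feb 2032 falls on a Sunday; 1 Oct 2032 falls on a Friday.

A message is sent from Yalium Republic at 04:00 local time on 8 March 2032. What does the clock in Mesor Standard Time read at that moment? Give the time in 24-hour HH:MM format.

1 November 2031 is a Saturday, so the first Saturday is November 1 and the second is November 8.
1 March 2032 is a Monday, so the first Sunday is March 7 and the second is March 14.
Daylight saving runs 8 November 2031 – 14 March 2032; 8 March 2032 is inside that window, so Yalium Republic is at UTC−09:00.
04:00 Yalium Republic + 9h = 13:00 UTC.
1 February 2032 is a Sunday, so the first Friday is February 6.
1 October 2032 is a Friday, so the first Friday is October 1 and the third is October 15.
At the standard offset (UTC−01:00), 13:00 UTC − 1h = 12:00 Mesor Standard Time standard time.
The standard-time date in Mesor Standard Time, 8 March 2032, falls between 6 February and 15 October, so daylight saving is in effect and Mesor Standard Time is at UTC+00:00.
13:00 UTC + 0h = 13:00 Mesor Standard Time.

13:00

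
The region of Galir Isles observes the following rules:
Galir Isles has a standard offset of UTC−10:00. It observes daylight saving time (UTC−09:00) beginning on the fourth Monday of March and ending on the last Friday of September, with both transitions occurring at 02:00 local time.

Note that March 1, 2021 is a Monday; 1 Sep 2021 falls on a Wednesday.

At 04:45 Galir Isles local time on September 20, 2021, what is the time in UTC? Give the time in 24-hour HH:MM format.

1 March 2021 is a Monday, so the first Monday is March 1 and the fourth is March 22.
1 September 2021 is a Wednesday, so Fridays fall on 3, 10, 17, 24; the last is September 24.
September 20, 2021 lies within the daylight-saving period (22 March – 24 September), so Galir Isles is on daylight time, UTC−09:00.
04:45 local + 9h = 13:45 UTC.

13:45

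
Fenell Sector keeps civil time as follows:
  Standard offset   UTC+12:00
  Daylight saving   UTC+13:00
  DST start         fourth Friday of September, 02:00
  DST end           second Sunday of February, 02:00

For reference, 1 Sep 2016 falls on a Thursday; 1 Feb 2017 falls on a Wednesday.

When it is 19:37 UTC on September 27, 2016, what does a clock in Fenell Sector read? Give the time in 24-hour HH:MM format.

1 September 2016 is a Thursday, so the first Friday is September 2 and the fourth is September 23.
1 February 2017 is a Wednesday, so the first Sunday is February 5 and the second is February 12.
At the standard offset (UTC+12:00), 19:37 UTC + 12h = 07:37 Fenell Sector standard time (rolling into the next day, 28 September 2016).
Daylight saving runs 23 September 2016 – 12 February 2017; the standard-time date in Fenell Sector, September 28, 2016, is inside that window, so Fenell Sector is at UTC+13:00.
19:37 UTC + 13h = 08:37 local (rolling into the next day, 28 September 2016).

08:37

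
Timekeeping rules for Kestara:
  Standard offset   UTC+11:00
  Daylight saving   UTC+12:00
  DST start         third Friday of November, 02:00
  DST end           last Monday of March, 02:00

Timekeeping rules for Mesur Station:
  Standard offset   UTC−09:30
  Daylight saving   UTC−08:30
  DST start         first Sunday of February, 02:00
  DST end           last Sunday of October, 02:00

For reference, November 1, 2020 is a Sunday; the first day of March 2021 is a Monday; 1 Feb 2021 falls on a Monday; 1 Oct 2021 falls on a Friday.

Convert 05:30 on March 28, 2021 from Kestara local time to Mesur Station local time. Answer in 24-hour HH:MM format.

09:00

1 November 2020 is a Sunday, so the first Friday is November 6 and the third is November 20.
1 March 2021 is a Monday, so Mondays fall on 1, 8, 15, 22, 29; the last is March 29.
March 28, 2021 falls between 20 November 2020 and 29 March 2021, so daylight saving is in effect and Kestara is at UTC+12:00.
05:30 Kestara − 12h = 17:30 UTC (rolling into the previous day, 27 March 2021).
1 February 2021 is a Monday, so the first Sunday is February 7.
1 October 2021 is a Friday, so Sundays fall on 3, 10, 17, 24, 31; the last is October 31.
At the standard offset (UTC−09:30), 17:30 UTC − 9h30m = 08:00 Mesur Station standard time.
Daylight saving runs 7 February – 31 October; the standard-time date in Mesur Station, March 27, 2021, is inside that window, so Mesur Station is at UTC−08:30.
17:30 UTC − 8h30m = 09:00 Mesur Station.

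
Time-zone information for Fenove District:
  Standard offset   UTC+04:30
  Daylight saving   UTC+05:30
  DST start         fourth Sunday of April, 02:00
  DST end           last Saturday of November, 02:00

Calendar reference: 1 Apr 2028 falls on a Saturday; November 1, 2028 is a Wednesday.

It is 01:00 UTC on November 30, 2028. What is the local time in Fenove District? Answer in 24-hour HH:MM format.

05:30

1 April 2028 is a Saturday, so the first Sunday is April 2 and the fourth is April 23.
1 November 2028 is a Wednesday, so Saturdays fall on 4, 11, 18, 25; the last is November 25.
At the standard offset (UTC+04:30), 01:00 UTC + 4h30m = 05:30 Fenove District standard time.
The standard-time date in Fenove District, November 30, 2028, does not fall between 23 April and 25 November, so daylight saving is not in effect and Fenove District is at UTC+04:30.
01:00 UTC + 4h30m = 05:30 local.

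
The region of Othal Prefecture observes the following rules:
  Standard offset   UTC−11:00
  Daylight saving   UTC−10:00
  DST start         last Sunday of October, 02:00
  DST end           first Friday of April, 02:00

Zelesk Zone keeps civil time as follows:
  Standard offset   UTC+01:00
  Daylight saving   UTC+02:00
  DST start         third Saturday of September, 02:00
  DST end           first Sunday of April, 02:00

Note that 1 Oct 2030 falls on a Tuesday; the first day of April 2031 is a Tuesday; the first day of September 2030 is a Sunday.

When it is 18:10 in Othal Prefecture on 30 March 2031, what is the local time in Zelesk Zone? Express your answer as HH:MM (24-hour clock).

1 October 2030 is a Tuesday, so Sundays fall on 6, 13, 20, 27; the last is October 27.
1 April 2031 is a Tuesday, so the first Friday is April 4.
Daylight saving runs 27 October 2030 – 4 April 2031; 30 March 2031 is inside that window, so Othal Prefecture is at UTC−10:00.
18:10 Othal Prefecture + 10h = 04:10 UTC (rolling into the next day, 31 March 2031).
1 September 2030 is a Sunday, so the first Saturday is September 7 and the third is September 21.
1 April 2031 is a Tuesday, so the first Sunday is April 6.
At the standard offset (UTC+01:00), 04:10 UTC + 1h = 05:10 Zelesk Zone standard time.
The standard-time date in Zelesk Zone, 31 March 2031, falls between 21 September 2030 and 6 April 2031, so daylight saving is in effect and Zelesk Zone is at UTC+02:00.
04:10 UTC + 2h = 06:10 Zelesk Zone.

06:10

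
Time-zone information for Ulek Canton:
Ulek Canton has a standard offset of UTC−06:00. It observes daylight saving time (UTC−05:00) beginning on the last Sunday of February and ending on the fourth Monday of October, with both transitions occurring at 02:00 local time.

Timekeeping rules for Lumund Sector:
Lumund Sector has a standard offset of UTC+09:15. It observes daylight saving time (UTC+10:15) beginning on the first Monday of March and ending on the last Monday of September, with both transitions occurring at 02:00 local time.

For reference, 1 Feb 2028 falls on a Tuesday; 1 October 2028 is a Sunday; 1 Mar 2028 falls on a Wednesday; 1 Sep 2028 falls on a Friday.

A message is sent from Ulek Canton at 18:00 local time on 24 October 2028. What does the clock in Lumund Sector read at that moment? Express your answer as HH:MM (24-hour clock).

1 February 2028 is a Tuesday, so Sundays fall on 6, 13, 20, 27; the last is February 27.
1 October 2028 is a Sunday, so the first Monday is October 2 and the fourth is October 23.
24 October 2028 is outside the daylight-saving period (27 February – 23 October), so Ulek Canton is on standard time, UTC−06:00.
18:00 Ulek Canton + 6h = 00:00 UTC (rolling into the next day, 25 October 2028).
1 March 2028 is a Wednesday, so the first Monday is March 6.
1 September 2028 is a Friday, so Mondays fall on 4, 11, 18, 25; the last is September 25.
At the standard offset (UTC+09:15), 00:00 UTC + 9h15m = 09:15 Lumund Sector standard time.
The standard-time date in Lumund Sector, 25 October 2028, is outside the daylight-saving period (6 March – 25 September), so Lumund Sector is on standard time, UTC+09:15.
00:00 UTC + 9h15m = 09:15 Lumund Sector.

09:15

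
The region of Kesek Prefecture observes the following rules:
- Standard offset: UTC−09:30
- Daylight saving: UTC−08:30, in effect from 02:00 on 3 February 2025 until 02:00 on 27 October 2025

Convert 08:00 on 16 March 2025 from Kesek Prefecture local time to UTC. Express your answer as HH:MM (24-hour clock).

16:30

16 March 2025 falls between 3 February and 27 October, so daylight saving is in effect and Kesek Prefecture is at UTC−08:30.
08:00 local + 8h30m = 16:30 UTC.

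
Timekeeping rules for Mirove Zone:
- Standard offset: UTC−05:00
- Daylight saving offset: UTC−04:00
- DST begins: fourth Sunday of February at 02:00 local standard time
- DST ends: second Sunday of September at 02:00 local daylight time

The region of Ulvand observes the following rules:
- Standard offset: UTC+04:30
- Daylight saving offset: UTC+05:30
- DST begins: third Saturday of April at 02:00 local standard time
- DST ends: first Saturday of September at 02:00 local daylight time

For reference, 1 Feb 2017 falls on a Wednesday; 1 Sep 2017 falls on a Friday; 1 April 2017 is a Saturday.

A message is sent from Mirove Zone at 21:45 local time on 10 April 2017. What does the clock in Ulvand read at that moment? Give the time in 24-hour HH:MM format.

1 February 2017 is a Wednesday, so the first Sunday is February 5 and the fourth is February 26.
1 September 2017 is a Friday, so the first Sunday is September 3 and the second is September 10.
10 April 2017 lies within the daylight-saving period (26 February – 10 September), so Mirove Zone is on daylight time, UTC−04:00.
21:45 Mirove Zone + 4h = 01:45 UTC (rolling into the next day, 11 April 2017).
1 April 2017 is a Saturday, so the first Saturday is April 1 and the third is April 15.
1 September 2017 is a Friday, so the first Saturday is September 2.
At the standard offset (UTC+04:30), 01:45 UTC + 4h30m = 06:15 Ulvand standard time.
Daylight saving runs 15 April – 2 September; the standard-time date in Ulvand, 11 April 2017, is outside that window, so Ulvand is on standard time at UTC+04:30.
01:45 UTC + 4h30m = 06:15 Ulvand.

06:15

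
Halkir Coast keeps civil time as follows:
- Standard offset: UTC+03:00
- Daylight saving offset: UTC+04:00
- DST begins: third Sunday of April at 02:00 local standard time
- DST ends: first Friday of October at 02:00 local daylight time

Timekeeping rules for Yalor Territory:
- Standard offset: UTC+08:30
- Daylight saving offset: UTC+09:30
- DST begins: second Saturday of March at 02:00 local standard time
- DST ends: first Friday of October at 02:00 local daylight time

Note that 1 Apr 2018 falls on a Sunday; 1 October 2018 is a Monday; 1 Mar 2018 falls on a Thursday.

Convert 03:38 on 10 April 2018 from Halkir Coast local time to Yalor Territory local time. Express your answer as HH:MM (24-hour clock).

1 April 2018 is a Sunday, so the first Sunday is April 1 and the third is April 15.
1 October 2018 is a Monday, so the first Friday is October 5.
Daylight saving runs 15 April – 5 October; 10 April 2018 is outside that window, so Halkir Coast is on standard time at UTC+03:00.
03:38 Halkir Coast − 3h = 00:38 UTC.
1 March 2018 is a Thursday, so the first Saturday is March 3 and the second is March 10.
1 October 2018 is a Monday, so the first Friday is October 5.
At the standard offset (UTC+08:30), 00:38 UTC + 8h30m = 09:08 Yalor Territory standard time.
The standard-time date in Yalor Territory, 10 April 2018, lies within the daylight-saving period (10 March – 5 October), so Yalor Territory is on daylight time, UTC+09:30.
00:38 UTC + 9h30m = 10:08 Yalor Territory.

10:08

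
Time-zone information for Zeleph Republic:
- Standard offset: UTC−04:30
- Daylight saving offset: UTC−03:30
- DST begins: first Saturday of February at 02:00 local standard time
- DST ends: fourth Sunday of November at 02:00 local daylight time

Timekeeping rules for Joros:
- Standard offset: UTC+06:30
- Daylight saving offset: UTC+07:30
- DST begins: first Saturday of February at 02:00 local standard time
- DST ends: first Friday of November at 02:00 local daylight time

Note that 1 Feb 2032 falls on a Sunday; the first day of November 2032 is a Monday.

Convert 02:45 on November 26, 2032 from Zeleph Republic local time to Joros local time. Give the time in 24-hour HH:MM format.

1 February 2032 is a Sunday, so the first Saturday is February 7.
1 November 2032 is a Monday, so the first Sunday is November 7 and the fourth is November 28.
November 26, 2032 falls between 7 February and 28 November, so daylight saving is in effect and Zeleph Republic is at UTC−03:30.
02:45 Zeleph Republic + 3h30m = 06:15 UTC.
1 February 2032 is a Sunday, so the first Saturday is February 7.
1 November 2032 is a Monday, so the first Friday is November 5.
At the standard offset (UTC+06:30), 06:15 UTC + 6h30m = 12:45 Joros standard time.
The standard-time date in Joros, November 26, 2032, does not fall between 7 February and 5 November, so daylight saving is not in effect and Joros is at UTC+06:30.
06:15 UTC + 6h30m = 12:45 Joros.

12:45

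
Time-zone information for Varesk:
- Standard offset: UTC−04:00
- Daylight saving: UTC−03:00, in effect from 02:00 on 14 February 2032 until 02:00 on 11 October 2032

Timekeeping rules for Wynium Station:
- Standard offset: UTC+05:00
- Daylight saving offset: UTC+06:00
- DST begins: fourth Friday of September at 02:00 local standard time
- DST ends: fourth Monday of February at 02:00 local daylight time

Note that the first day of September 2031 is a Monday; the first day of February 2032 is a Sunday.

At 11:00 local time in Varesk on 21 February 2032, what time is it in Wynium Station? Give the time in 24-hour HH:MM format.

20:00

21 February 2032 falls between 14 February and 11 October, so daylight saving is in effect and Varesk is at UTC−03:00.
11:00 Varesk + 3h = 14:00 UTC.
1 September 2031 is a Monday, so the first Friday is September 5 and the fourth is September 26.
1 February 2032 is a Sunday, so the first Monday is February 2 and the fourth is February 23.
At the standard offset (UTC+05:00), 14:00 UTC + 5h = 19:00 Wynium Station standard time.
Daylight saving runs 26 September 2031 – 23 February 2032; the standard-time date in Wynium Station, 21 February 2032, is inside that window, so Wynium Station is at UTC+06:00.
14:00 UTC + 6h = 20:00 Wynium Station.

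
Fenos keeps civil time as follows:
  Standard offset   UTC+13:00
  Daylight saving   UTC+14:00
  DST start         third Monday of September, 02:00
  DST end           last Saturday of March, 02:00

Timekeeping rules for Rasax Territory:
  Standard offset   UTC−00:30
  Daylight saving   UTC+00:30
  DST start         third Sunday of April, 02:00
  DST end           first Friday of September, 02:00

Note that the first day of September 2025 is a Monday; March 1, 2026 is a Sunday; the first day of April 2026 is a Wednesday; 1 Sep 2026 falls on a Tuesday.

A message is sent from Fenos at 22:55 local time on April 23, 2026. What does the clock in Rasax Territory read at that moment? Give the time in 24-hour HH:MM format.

1 September 2025 is a Monday, so the first Monday is September 1 and the third is September 15.
1 March 2026 is a Sunday, so Saturdays fall on 7, 14, 21, 28; the last is March 28.
April 23, 2026 is outside the daylight-saving period (15 September 2025 – 28 March 2026), so Fenos is on standard time, UTC+13:00.
22:55 Fenos − 13h = 09:55 UTC.
1 April 2026 is a Wednesday, so the first Sunday is April 5 and the third is April 19.
1 September 2026 is a Tuesday, so the first Friday is September 4.
At the standard offset (UTC−00:30), 09:55 UTC − 0h30m = 09:25 Rasax Territory standard time.
The standard-time date in Rasax Territory, April 23, 2026, lies within the daylight-saving period (19 April – 4 September), so Rasax Territory is on daylight time, UTC+00:30.
09:55 UTC + 0h30m = 10:25 Rasax Territory.

10:25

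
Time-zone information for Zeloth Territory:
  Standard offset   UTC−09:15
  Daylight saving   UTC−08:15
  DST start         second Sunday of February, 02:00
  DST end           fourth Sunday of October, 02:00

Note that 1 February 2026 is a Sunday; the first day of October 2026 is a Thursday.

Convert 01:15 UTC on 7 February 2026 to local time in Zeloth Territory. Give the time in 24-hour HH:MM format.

16:00

1 February 2026 is a Sunday, so the first Sunday is February 1 and the second is February 8.
1 October 2026 is a Thursday, so the first Sunday is October 4 and the fourth is October 25.
At the standard offset (UTC−09:15), 01:15 UTC − 9h15m = 16:00 Zeloth Territory standard time (rolling into the previous day, 6 February 2026).
The standard-time date in Zeloth Territory, 6 February 2026, is outside the daylight-saving period (8 February – 25 October), so Zeloth Territory is on standard time, UTC−09:15.
01:15 UTC − 9h15m = 16:00 local (rolling into the previous day, 6 February 2026).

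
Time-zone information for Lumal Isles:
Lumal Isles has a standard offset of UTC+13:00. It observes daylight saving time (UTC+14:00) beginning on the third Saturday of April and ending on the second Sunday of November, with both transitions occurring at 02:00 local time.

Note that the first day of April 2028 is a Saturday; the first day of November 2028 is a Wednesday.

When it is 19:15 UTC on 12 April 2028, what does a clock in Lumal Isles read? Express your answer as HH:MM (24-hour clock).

08:15

1 April 2028 is a Saturday, so the first Saturday is April 1 and the third is April 15.
1 November 2028 is a Wednesday, so the first Sunday is November 5 and the second is November 12.
At the standard offset (UTC+13:00), 19:15 UTC + 13h = 08:15 Lumal Isles standard time (rolling into the next day, 13 April 2028).
Daylight saving runs 15 April – 12 November; the standard-time date in Lumal Isles, 13 April 2028, is outside that window, so Lumal Isles is on standard time at UTC+13:00.
19:15 UTC + 13h = 08:15 local (rolling into the next day, 13 April 2028).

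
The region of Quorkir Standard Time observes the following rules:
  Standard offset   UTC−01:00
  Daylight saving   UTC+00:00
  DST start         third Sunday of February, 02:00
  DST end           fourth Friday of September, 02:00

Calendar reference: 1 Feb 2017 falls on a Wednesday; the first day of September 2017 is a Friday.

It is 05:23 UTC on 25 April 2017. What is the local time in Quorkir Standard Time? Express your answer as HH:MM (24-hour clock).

1 February 2017 is a Wednesday, so the first Sunday is February 5 and the third is February 19.
1 September 2017 is a Friday, so the first Friday is September 1 and the fourth is September 22.
At the standard offset (UTC−01:00), 05:23 UTC − 1h = 04:23 Quorkir Standard Time standard time.
Daylight saving runs 19 February – 22 September; the standard-time date in Quorkir Standard Time, 25 April 2017, is inside that window, so Quorkir Standard Time is at UTC+00:00.
05:23 UTC + 0h = 05:23 local.

05:23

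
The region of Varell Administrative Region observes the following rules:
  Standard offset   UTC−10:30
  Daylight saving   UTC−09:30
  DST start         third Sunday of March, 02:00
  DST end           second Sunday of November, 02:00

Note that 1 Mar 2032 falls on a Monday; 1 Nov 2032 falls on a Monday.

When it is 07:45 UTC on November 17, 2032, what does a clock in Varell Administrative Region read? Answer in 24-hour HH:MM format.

1 March 2032 is a Monday, so the first Sunday is March 7 and the third is March 21.
1 November 2032 is a Monday, so the first Sunday is November 7 and the second is November 14.
At the standard offset (UTC−10:30), 07:45 UTC − 10h30m = 21:15 Varell Administrative Region standard time (rolling into the previous day, 16 November 2032).
Daylight saving runs 21 March – 14 November; the standard-time date in Varell Administrative Region, November 16, 2032, is outside that window, so Varell Administrative Region is on standard time at UTC−10:30.
07:45 UTC − 10h30m = 21:15 local (rolling into the previous day, 16 November 2032).

21:15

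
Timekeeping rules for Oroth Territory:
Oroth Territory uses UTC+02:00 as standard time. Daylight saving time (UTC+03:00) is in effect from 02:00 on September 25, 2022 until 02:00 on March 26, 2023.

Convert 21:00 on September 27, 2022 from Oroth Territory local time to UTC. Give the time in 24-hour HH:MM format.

18:00

September 27, 2022 falls between 25 September 2022 and 26 March 2023, so daylight saving is in effect and Oroth Territory is at UTC+03:00.
21:00 local − 3h = 18:00 UTC.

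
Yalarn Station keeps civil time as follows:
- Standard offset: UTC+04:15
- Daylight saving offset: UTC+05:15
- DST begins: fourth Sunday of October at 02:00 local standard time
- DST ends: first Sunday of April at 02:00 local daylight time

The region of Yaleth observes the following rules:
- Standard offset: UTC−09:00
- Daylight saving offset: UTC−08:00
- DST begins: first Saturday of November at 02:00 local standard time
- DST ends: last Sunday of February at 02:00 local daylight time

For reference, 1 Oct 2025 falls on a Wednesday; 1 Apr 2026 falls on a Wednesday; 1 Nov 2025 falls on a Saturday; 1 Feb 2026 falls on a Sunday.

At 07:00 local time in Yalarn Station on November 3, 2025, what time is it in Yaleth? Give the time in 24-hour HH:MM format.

17:45

1 October 2025 is a Wednesday, so the first Sunday is October 5 and the fourth is October 26.
1 April 2026 is a Wednesday, so the first Sunday is April 5.
November 3, 2025 falls between 26 October 2025 and 5 April 2026, so daylight saving is in effect and Yalarn Station is at UTC+05:15.
07:00 Yalarn Station − 5h15m = 01:45 UTC.
1 November 2025 is a Saturday, so the first Saturday is November 1.
1 February 2026 is a Sunday, so Sundays fall on 1, 8, 15, 22; the last is February 22.
At the standard offset (UTC−09:00), 01:45 UTC − 9h = 16:45 Yaleth standard time (rolling into the previous day, 2 November 2025).
The standard-time date in Yaleth, November 2, 2025, lies within the daylight-saving period (1 November 2025 – 22 February 2026), so Yaleth is on daylight time, UTC−08:00.
01:45 UTC − 8h = 17:45 Yaleth (rolling into the previous day, 2 November 2025).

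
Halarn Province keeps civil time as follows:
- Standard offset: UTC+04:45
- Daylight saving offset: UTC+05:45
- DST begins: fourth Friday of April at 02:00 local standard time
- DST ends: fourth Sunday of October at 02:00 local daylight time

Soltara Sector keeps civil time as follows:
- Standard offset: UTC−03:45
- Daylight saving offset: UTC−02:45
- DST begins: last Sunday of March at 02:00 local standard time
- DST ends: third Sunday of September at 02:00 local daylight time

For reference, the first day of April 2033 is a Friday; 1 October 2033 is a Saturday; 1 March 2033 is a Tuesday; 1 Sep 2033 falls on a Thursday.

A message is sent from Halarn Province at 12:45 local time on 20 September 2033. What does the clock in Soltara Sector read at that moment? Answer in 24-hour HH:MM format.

1 April 2033 is a Friday, so the first Friday is April 1 and the fourth is April 22.
1 October 2033 is a Saturday, so the first Sunday is October 2 and the fourth is October 23.
20 September 2033 lies within the daylight-saving period (22 April – 23 October), so Halarn Province is on daylight time, UTC+05:45.
12:45 Halarn Province − 5h45m = 07:00 UTC.
1 March 2033 is a Tuesday, so Sundays fall on 6, 13, 20, 27; the last is March 27.
1 September 2033 is a Thursday, so the first Sunday is September 4 and the third is September 18.
At the standard offset (UTC−03:45), 07:00 UTC − 3h45m = 03:15 Soltara Sector standard time.
Daylight saving runs 27 March – 18 September; the standard-time date in Soltara Sector, 20 September 2033, is outside that window, so Soltara Sector is on standard time at UTC−03:45.
07:00 UTC − 3h45m = 03:15 Soltara Sector.

03:15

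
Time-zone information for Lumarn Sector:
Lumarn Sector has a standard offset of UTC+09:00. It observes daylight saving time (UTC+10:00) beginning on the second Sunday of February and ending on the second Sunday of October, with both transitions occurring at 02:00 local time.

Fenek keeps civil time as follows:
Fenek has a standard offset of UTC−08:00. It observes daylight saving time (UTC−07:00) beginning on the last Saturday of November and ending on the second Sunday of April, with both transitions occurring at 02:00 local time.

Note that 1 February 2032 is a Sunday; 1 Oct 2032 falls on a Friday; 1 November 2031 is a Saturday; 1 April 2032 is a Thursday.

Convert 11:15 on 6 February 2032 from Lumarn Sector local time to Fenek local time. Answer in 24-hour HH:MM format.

19:15

1 February 2032 is a Sunday, so the first Sunday is February 1 and the second is February 8.
1 October 2032 is a Friday, so the first Sunday is October 3 and the second is October 10.
Daylight saving runs 8 February – 10 October; 6 February 2032 is outside that window, so Lumarn Sector is on standard time at UTC+09:00.
11:15 Lumarn Sector − 9h = 02:15 UTC.
1 November 2031 is a Saturday, so Saturdays fall on 1, 8, 15, 22, 29; the last is November 29.
1 April 2032 is a Thursday, so the first Sunday is April 4 and the second is April 11.
At the standard offset (UTC−08:00), 02:15 UTC − 8h = 18:15 Fenek standard time (rolling into the previous day, 5 February 2032).
Daylight saving runs 29 November 2031 – 11 April 2032; the standard-time date in Fenek, 5 February 2032, is inside that window, so Fenek is at UTC−07:00.
02:15 UTC − 7h = 19:15 Fenek (rolling into the previous day, 5 February 2032).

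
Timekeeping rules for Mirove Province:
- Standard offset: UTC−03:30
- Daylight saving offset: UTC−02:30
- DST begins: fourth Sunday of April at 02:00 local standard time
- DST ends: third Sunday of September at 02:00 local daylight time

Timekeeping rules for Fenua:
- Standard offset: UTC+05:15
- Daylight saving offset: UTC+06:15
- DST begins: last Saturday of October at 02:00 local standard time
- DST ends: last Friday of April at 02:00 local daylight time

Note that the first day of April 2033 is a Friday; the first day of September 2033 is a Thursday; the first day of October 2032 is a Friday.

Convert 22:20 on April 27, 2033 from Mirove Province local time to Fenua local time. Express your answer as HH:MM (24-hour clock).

07:05

1 April 2033 is a Friday, so the first Sunday is April 3 and the fourth is April 24.
1 September 2033 is a Thursday, so the first Sunday is September 4 and the third is September 18.
Daylight saving runs 24 April – 18 September; April 27, 2033 is inside that window, so Mirove Province is at UTC−02:30.
22:20 Mirove Province + 2h30m = 00:50 UTC (rolling into the next day, 28 April 2033).
1 October 2032 is a Friday, so Saturdays fall on 2, 9, 16, 23, 30; the last is October 30.
1 April 2033 is a Friday, so Fridays fall on 1, 8, 15, 22, 29; the last is April 29.
At the standard offset (UTC+05:15), 00:50 UTC + 5h15m = 06:05 Fenua standard time.
Daylight saving runs 30 October 2032 – 29 April 2033; the standard-time date in Fenua, April 28, 2033, is inside that window, so Fenua is at UTC+06:15.
00:50 UTC + 6h15m = 07:05 Fenua.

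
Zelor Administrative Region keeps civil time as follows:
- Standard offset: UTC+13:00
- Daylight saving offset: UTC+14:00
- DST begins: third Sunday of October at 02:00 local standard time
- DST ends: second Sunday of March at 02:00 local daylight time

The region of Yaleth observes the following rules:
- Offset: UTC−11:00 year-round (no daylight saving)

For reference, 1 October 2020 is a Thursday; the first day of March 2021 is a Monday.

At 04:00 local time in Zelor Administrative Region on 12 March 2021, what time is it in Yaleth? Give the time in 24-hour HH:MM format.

1 October 2020 is a Thursday, so the first Sunday is October 4 and the third is October 18.
1 March 2021 is a Monday, so the first Sunday is March 7 and the second is March 14.
12 March 2021 lies within the daylight-saving period (18 October 2020 – 14 March 2021), so Zelor Administrative Region is on daylight time, UTC+14:00.
04:00 Zelor Administrative Region − 14h = 14:00 UTC (rolling into the previous day, 11 March 2021).
Yaleth has no daylight saving, so its offset is UTC−11:00 year-round.
14:00 UTC − 11h = 03:00 Yaleth.

03:00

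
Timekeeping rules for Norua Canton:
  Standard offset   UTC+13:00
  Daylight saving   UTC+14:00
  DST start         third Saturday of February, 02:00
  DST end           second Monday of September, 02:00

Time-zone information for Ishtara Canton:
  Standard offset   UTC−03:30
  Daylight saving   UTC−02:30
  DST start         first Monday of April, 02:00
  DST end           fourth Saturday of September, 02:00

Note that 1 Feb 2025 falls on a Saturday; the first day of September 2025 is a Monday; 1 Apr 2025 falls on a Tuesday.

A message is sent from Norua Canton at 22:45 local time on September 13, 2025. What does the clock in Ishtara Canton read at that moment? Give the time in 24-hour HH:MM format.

07:15

1 February 2025 is a Saturday, so the first Saturday is February 1 and the third is February 15.
1 September 2025 is a Monday, so the first Monday is September 1 and the second is September 8.
Daylight saving runs 15 February – 8 September; September 13, 2025 is outside that window, so Norua Canton is on standard time at UTC+13:00.
22:45 Norua Canton − 13h = 09:45 UTC.
1 April 2025 is a Tuesday, so the first Monday is April 7.
1 September 2025 is a Monday, so the first Saturday is September 6 and the fourth is September 27.
At the standard offset (UTC−03:30), 09:45 UTC − 3h30m = 06:15 Ishtara Canton standard time.
The standard-time date in Ishtara Canton, September 13, 2025, lies within the daylight-saving period (7 April – 27 September), so Ishtara Canton is on daylight time, UTC−02:30.
09:45 UTC − 2h30m = 07:15 Ishtara Canton.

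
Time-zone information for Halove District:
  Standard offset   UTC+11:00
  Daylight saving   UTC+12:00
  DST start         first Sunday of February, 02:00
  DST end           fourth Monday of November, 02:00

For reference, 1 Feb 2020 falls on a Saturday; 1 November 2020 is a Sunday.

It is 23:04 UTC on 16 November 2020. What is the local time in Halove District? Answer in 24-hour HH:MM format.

11:04

1 February 2020 is a Saturday, so the first Sunday is February 2.
1 November 2020 is a Sunday, so the first Monday is November 2 and the fourth is November 23.
At the standard offset (UTC+11:00), 23:04 UTC + 11h = 10:04 Halove District standard time (rolling into the next day, 17 November 2020).
The standard-time date in Halove District, 17 November 2020, falls between 2 February and 23 November, so daylight saving is in effect and Halove District is at UTC+12:00.
23:04 UTC + 12h = 11:04 local (rolling into the next day, 17 November 2020).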